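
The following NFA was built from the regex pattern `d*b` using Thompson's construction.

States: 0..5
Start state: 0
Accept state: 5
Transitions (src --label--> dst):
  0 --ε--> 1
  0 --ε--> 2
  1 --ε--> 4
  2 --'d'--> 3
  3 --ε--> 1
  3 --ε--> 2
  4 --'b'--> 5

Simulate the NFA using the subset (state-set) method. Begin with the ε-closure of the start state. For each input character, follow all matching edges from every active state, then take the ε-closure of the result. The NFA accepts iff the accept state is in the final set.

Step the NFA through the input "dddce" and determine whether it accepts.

Answer: REJECT

Trace:
S₀ = ε-closure({0}) = {0,1,2,4}
'd' @ 1: {1,2,3,4}
'd' @ 2: {1,2,3,4}
'd' @ 3: {1,2,3,4}
'c' @ 4: {}  — state set empty
rest 'e' ignored (set empty)
end set {} — state 5 not in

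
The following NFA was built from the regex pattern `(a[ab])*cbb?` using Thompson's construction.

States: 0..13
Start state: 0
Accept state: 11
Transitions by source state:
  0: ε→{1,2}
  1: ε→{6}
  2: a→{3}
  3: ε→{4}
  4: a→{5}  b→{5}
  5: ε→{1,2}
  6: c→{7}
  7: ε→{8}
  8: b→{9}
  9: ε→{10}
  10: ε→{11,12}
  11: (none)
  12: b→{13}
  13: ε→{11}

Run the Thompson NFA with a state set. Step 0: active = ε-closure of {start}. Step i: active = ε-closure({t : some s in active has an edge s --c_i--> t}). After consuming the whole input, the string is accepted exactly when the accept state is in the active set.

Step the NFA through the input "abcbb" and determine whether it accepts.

initial (ε-close {0}): {0,1,2,6}
'a' @ 1: {3,4}
'b' @ 2: {1,2,5,6}
'c' @ 3: {7,8}
'b' @ 4: {9,10,11,12}  (accept∈set)
'b' @ 5: {11,13}  (accept∈set)
final: {11,13}; accept 11 in set

Answer: ACCEPT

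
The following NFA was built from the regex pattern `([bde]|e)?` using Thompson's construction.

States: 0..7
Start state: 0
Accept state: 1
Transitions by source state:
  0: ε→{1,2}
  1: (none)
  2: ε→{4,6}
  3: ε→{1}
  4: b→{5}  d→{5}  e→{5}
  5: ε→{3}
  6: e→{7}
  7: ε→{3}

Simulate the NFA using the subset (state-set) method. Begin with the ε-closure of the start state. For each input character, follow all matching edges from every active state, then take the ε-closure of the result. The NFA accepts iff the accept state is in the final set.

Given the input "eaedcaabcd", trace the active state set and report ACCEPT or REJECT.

Answer: REJECT

Trace:
start: ε-closure({0}) = {0,1,2,4,6}
'e' @ 1: {1,3,5,7}  ✓accept
'a' @ 2: {}  — dead — no transitions
rest 'edcaabcd' ignored (set empty)
after full input: {}  (accept=1 not in)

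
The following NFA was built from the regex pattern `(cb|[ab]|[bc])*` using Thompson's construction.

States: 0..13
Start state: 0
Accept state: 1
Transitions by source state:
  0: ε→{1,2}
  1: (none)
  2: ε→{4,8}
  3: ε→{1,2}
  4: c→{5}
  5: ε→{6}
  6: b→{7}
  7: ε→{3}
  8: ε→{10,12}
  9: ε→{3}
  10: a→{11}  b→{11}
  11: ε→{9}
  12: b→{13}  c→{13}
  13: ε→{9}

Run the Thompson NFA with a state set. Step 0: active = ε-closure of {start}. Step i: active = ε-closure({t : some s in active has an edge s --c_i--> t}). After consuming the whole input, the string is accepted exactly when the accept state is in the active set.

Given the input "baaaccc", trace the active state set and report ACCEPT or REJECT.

Answer: ACCEPT

Steps:
S₀ = ε-closure({0}) = {0,1,2,4,8,10,12}
'b' @ 1: {1,2,3,4,8,9,10,11,12,13}  (accept∈set)
'a' @ 2: {1,2,3,4,8,9,10,11,12}  (accept∈set)
'a' @ 3: {1,2,3,4,8,9,10,11,12}  (accept∈set)
'a' @ 4: {1,2,3,4,8,9,10,11,12}  (accept∈set)
'c' @ 5: {1,2,3,4,5,6,8,9,10,12,13}  (accept∈set)
'c' @ 6: {1,2,3,4,5,6,8,9,10,12,13}  (accept∈set)
'c' @ 7: {1,2,3,4,5,6,8,9,10,12,13}  (accept∈set)
end set {1,2,3,4,5,6,8,9,10,12,13} — state 1 in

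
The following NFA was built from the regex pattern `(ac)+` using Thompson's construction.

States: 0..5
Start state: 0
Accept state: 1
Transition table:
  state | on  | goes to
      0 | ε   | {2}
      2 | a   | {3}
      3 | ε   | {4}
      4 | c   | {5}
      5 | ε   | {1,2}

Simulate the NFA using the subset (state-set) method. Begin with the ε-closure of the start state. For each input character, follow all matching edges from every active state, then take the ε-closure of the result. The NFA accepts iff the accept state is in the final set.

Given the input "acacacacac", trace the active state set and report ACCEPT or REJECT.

start: ε-closure({0}) = {0,2}
'a' @ 1: {3,4}
'c' @ 2: {1,2,5}  [accepting]
'a' @ 3: {3,4}
'c' @ 4: {1,2,5}  [accepting]
'a' @ 5: {3,4}
'c' @ 6: {1,2,5}  [accepting]
'a' @ 7: {3,4}
'c' @ 8: {1,2,5}  [accepting]
'a' @ 9: {3,4}
'c' @ 10: {1,2,5}  [accepting]
after full input: {1,2,5}  (accept=1 in)

Answer: ACCEPT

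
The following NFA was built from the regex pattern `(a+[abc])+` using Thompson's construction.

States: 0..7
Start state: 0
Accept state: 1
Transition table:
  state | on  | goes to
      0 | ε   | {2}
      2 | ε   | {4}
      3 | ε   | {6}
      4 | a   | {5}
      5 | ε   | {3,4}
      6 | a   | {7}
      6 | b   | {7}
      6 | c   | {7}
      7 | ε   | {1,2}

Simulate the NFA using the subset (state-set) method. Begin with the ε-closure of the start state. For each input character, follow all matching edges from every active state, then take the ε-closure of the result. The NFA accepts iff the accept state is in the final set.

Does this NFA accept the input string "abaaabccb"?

Answer: REJECT

Steps:
S₀ = ε-closure({0}) = {0,2,4}
'a' @ 1: {3,4,5,6}
'b' @ 2: {1,2,4,7}  [accepting]
'a' @ 3: {3,4,5,6}
'a' @ 4: {1,2,3,4,5,6,7}  [accepting]
'a' @ 5: {1,2,3,4,5,6,7}  [accepting]
'b' @ 6: {1,2,4,7}  [accepting]
'c' @ 7: {}  — dead — no transitions
rest 'cb' ignored (set empty)
after full input: {}  (accept=1 not in)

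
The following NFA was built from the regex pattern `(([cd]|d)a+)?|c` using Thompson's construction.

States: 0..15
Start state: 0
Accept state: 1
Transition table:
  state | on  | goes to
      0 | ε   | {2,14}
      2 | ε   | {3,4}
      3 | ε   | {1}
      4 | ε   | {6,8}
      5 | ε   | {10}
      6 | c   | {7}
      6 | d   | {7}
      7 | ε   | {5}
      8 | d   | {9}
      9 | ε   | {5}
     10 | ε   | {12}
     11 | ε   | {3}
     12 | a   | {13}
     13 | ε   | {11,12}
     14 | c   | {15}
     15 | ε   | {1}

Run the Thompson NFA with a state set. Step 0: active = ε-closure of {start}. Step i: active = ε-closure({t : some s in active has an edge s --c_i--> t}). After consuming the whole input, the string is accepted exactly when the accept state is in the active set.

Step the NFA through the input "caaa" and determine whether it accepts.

Answer: ACCEPT

Steps:
start: ε-closure({0}) = {0,1,2,3,4,6,8,14}
'c' @ 1: {1,5,7,10,12,15}  ✓accept
'a' @ 2: {1,3,11,12,13}  ✓accept
'a' @ 3: {1,3,11,12,13}  ✓accept
'a' @ 4: {1,3,11,12,13}  ✓accept
final: {1,3,11,12,13}; accept 1 in set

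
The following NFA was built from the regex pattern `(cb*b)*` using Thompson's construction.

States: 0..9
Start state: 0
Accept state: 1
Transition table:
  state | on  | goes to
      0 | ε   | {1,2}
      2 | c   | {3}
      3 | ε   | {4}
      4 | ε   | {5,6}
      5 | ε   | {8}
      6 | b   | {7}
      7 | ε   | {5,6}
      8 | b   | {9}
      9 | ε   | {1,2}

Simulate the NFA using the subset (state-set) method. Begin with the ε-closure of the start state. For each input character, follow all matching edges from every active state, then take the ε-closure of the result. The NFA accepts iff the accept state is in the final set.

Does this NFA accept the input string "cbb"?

Answer: ACCEPT

Trace:
S₀ = ε-closure({0}) = {0,1,2}
'c' @ 1: {3,4,5,6,8}
'b' @ 2: {1,2,5,6,7,8,9}  [accepting]
'b' @ 3: {1,2,5,6,7,8,9}  [accepting]
end set {1,2,5,6,7,8,9} — state 1 in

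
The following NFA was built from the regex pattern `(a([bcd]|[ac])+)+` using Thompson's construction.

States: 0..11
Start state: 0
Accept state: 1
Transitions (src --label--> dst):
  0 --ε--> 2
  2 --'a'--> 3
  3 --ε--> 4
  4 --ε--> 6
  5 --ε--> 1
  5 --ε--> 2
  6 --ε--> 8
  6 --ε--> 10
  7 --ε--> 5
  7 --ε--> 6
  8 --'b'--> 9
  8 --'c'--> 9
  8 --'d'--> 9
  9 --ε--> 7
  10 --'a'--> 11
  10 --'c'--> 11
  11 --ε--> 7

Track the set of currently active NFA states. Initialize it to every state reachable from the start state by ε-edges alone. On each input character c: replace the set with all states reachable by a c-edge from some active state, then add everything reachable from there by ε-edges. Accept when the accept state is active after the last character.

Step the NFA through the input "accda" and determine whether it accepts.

Answer: ACCEPT

Trace:
start: ε-closure({0}) = {0,2}
'a' @ 1: {3,4,6,8,10}
'c' @ 2: {1,2,5,6,7,8,9,10,11}  (accept∈set)
'c' @ 3: {1,2,5,6,7,8,9,10,11}  (accept∈set)
'd' @ 4: {1,2,5,6,7,8,9,10}  (accept∈set)
'a' @ 5: {1,2,3,4,5,6,7,8,10,11}  (accept∈set)
final: {1,2,3,4,5,6,7,8,10,11}; accept 1 in set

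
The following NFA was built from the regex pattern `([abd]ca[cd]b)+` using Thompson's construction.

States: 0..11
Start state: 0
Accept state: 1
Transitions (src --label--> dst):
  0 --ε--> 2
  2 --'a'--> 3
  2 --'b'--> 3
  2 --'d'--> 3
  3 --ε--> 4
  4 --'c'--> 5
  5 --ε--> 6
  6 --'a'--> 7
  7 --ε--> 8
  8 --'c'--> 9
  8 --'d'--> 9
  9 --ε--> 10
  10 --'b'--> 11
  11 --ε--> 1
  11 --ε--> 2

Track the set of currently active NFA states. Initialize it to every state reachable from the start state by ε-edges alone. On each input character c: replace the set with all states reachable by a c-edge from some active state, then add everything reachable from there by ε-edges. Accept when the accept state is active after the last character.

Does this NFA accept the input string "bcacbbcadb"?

initial (ε-close {0}): {0,2}
'b' @ 1: {3,4}
'c' @ 2: {5,6}
'a' @ 3: {7,8}
'c' @ 4: {9,10}
'b' @ 5: {1,2,11}  [accepting]
'b' @ 6: {3,4}
'c' @ 7: {5,6}
'a' @ 8: {7,8}
'd' @ 9: {9,10}
'b' @ 10: {1,2,11}  [accepting]
after full input: {1,2,11}  (accept=1 in)

Answer: ACCEPT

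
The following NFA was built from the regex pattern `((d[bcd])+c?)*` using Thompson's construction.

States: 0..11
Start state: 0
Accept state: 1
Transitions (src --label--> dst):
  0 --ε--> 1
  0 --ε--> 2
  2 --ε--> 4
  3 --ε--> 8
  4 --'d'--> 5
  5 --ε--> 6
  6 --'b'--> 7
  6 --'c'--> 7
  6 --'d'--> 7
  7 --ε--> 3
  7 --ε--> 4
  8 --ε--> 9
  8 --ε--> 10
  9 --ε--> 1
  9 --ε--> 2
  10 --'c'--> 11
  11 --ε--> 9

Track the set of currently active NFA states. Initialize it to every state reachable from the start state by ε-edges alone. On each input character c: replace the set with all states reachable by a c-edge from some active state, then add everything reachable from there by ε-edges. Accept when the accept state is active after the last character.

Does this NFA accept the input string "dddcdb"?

S₀ = ε-closure({0}) = {0,1,2,4}
'd' @ 1: {5,6}
'd' @ 2: {1,2,3,4,7,8,9,10}  [accepting]
'd' @ 3: {5,6}
'c' @ 4: {1,2,3,4,7,8,9,10}  [accepting]
'd' @ 5: {5,6}
'b' @ 6: {1,2,3,4,7,8,9,10}  [accepting]
after full input: {1,2,3,4,7,8,9,10}  (accept=1 in)

Answer: ACCEPT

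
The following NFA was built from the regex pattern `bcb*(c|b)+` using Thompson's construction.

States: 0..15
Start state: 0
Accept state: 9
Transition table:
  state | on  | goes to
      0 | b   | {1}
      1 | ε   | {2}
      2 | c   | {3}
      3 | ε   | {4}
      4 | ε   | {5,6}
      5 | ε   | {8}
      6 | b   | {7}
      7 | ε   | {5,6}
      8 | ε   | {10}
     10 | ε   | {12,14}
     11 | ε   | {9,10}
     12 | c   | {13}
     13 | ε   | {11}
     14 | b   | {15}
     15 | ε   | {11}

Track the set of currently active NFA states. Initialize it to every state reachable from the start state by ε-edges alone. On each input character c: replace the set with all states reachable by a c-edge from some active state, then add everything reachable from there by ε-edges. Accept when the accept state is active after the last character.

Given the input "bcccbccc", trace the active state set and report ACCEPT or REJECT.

Answer: ACCEPT

Derivation:
S₀ = ε-closure({0}) = {0}
'b' @ 1: {1,2}
'c' @ 2: {3,4,5,6,8,10,12,14}
'c' @ 3: {9,10,11,12,13,14}  ✓accept
'c' @ 4: {9,10,11,12,13,14}  ✓accept
'b' @ 5: {9,10,11,12,14,15}  ✓accept
'c' @ 6: {9,10,11,12,13,14}  ✓accept
'c' @ 7: {9,10,11,12,13,14}  ✓accept
'c' @ 8: {9,10,11,12,13,14}  ✓accept
after full input: {9,10,11,12,13,14}  (accept=9 in)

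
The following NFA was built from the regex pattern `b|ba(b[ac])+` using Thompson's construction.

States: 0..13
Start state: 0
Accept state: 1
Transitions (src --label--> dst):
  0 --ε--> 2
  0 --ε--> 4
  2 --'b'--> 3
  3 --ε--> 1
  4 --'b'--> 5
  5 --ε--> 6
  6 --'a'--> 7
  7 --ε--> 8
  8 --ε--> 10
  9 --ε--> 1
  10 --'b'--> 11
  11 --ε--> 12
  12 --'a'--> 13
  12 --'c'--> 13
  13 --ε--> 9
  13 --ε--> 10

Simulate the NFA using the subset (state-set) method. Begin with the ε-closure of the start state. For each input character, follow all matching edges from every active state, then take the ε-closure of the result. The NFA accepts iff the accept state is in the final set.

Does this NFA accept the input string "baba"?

Answer: ACCEPT

Derivation:
S₀ = ε-closure({0}) = {0,2,4}
'b' @ 1: {1,3,5,6}  [accepting]
'a' @ 2: {7,8,10}
'b' @ 3: {11,12}
'a' @ 4: {1,9,10,13}  [accepting]
final: {1,9,10,13}; accept 1 in set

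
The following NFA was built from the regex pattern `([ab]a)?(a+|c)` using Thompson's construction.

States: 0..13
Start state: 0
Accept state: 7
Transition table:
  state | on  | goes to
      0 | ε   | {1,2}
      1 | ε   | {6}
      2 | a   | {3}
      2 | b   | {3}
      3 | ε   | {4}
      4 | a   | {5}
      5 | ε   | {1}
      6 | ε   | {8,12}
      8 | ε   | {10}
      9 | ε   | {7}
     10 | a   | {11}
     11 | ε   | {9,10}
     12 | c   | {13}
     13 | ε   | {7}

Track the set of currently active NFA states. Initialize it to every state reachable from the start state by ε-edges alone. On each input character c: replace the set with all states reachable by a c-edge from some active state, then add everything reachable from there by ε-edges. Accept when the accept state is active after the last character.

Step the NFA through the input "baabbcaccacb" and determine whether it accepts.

start: ε-closure({0}) = {0,1,2,6,8,10,12}
'b' @ 1: {3,4}
'a' @ 2: {1,5,6,8,10,12}
'a' @ 3: {7,9,10,11}  ✓accept
'b' @ 4: {}  — state set empty
rest 'bcaccacb' ignored (set empty)
final: {}; accept 7 not in set

Answer: REJECT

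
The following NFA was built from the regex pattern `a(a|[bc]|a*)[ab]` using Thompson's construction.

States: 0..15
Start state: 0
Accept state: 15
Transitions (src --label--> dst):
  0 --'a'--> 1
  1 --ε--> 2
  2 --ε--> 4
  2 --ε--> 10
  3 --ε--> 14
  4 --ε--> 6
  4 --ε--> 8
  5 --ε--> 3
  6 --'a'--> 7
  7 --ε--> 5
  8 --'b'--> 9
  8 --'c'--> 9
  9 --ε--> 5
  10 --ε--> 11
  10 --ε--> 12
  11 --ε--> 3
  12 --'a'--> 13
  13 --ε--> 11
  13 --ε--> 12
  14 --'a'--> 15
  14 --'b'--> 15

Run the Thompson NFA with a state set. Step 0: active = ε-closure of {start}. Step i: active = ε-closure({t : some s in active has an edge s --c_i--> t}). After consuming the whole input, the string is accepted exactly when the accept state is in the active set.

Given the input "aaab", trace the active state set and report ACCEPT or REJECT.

Answer: ACCEPT

Derivation:
start: ε-closure({0}) = {0}
'a' @ 1: {1,2,3,4,6,8,10,11,12,14}
'a' @ 2: {3,5,7,11,12,13,14,15}  ✓accept
'a' @ 3: {3,11,12,13,14,15}  ✓accept
'b' @ 4: {15}  ✓accept
after full input: {15}  (accept=15 in)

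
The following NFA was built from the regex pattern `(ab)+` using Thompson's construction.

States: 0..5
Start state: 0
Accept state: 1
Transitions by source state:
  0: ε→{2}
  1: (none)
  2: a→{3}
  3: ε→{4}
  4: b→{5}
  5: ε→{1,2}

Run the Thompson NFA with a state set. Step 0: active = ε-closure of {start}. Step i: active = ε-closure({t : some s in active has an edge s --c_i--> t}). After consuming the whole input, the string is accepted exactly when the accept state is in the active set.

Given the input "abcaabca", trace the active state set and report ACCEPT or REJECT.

S₀ = ε-closure({0}) = {0,2}
'a' @ 1: {3,4}
'b' @ 2: {1,2,5}  (accept∈set)
'c' @ 3: {}  — no active states
rest 'aabca' ignored (set empty)
final: {}; accept 1 not in set

Answer: REJECT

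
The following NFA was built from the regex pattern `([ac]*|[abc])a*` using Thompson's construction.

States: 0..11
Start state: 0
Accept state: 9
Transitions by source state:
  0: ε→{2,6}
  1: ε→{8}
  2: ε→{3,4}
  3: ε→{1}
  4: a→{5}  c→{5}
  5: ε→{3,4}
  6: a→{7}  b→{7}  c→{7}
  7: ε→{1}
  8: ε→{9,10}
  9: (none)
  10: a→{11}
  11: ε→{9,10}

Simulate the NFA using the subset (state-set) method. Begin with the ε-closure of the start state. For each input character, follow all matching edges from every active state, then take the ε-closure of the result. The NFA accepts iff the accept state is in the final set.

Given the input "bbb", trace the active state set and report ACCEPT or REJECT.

start: ε-closure({0}) = {0,1,2,3,4,6,8,9,10}
'b' @ 1: {1,7,8,9,10}  ✓accept
'b' @ 2: {}  — dead — no transitions
rest 'b' ignored (set empty)
after full input: {}  (accept=9 not in)

Answer: REJECT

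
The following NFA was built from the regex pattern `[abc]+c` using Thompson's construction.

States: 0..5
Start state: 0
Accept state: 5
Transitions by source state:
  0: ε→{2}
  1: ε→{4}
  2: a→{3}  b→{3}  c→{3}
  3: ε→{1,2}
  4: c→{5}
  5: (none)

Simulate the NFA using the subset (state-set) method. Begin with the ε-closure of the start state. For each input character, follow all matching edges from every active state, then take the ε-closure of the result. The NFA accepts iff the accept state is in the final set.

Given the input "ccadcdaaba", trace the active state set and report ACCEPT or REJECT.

initial (ε-close {0}): {0,2}
'c' @ 1: {1,2,3,4}
'c' @ 2: {1,2,3,4,5}  ✓accept
'a' @ 3: {1,2,3,4}
'd' @ 4: {}  — dead — no transitions
rest 'cdaaba' ignored (set empty)
after full input: {}  (accept=5 not in)

Answer: REJECT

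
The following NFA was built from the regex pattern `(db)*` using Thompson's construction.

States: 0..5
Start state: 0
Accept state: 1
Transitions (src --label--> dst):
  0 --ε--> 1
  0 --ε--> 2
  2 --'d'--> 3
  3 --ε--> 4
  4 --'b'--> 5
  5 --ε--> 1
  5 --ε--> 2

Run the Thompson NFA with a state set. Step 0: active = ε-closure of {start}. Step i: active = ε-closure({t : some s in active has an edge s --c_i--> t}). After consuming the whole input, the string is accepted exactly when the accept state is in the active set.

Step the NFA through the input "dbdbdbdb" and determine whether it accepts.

Answer: ACCEPT

Trace:
initial (ε-close {0}): {0,1,2}
'd' @ 1: {3,4}
'b' @ 2: {1,2,5}  ✓accept
'd' @ 3: {3,4}
'b' @ 4: {1,2,5}  ✓accept
'd' @ 5: {3,4}
'b' @ 6: {1,2,5}  ✓accept
'd' @ 7: {3,4}
'b' @ 8: {1,2,5}  ✓accept
after full input: {1,2,5}  (accept=1 in)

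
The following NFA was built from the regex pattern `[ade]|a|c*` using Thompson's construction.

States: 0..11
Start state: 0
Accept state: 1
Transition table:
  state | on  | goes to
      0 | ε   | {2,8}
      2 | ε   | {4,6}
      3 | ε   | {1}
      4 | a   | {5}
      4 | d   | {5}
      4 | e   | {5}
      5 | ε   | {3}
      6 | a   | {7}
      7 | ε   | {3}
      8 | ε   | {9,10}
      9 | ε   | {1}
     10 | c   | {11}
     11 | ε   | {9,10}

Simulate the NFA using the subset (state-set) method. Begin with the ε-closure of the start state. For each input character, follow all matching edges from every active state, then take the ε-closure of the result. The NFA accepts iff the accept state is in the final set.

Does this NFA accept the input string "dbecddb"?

start: ε-closure({0}) = {0,1,2,4,6,8,9,10}
'd' @ 1: {1,3,5}  (accept∈set)
'b' @ 2: {}  — state set empty
rest 'ecddb' ignored (set empty)
final: {}; accept 1 not in set

Answer: REJECT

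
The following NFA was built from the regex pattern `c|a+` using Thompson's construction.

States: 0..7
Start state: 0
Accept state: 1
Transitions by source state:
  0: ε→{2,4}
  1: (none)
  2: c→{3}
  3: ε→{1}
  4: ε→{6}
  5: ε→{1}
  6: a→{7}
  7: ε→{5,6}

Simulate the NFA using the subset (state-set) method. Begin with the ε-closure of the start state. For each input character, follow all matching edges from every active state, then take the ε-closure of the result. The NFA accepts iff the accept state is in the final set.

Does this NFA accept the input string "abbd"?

initial (ε-close {0}): {0,2,4,6}
'a' @ 1: {1,5,6,7}  (accept∈set)
'b' @ 2: {}  — state set empty
rest 'bd' ignored (set empty)
end set {} — state 1 not in

Answer: REJECT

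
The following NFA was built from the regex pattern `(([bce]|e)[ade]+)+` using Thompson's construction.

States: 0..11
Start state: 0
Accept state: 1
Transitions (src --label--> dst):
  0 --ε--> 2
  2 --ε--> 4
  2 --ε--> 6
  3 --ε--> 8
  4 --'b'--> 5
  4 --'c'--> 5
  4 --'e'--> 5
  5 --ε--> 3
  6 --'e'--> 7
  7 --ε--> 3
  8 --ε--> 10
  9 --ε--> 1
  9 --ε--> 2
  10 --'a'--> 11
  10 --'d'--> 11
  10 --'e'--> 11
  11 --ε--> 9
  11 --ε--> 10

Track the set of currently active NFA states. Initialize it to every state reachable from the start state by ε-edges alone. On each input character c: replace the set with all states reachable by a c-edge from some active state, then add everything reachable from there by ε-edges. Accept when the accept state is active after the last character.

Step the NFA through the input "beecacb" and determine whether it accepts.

start: ε-closure({0}) = {0,2,4,6}
'b' @ 1: {3,5,8,10}
'e' @ 2: {1,2,4,6,9,10,11}  ✓accept
'e' @ 3: {1,2,3,4,5,6,7,8,9,10,11}  ✓accept
'c' @ 4: {3,5,8,10}
'a' @ 5: {1,2,4,6,9,10,11}  ✓accept
'c' @ 6: {3,5,8,10}
'b' @ 7: {}  — no active states
end set {} — state 1 not in

Answer: REJECT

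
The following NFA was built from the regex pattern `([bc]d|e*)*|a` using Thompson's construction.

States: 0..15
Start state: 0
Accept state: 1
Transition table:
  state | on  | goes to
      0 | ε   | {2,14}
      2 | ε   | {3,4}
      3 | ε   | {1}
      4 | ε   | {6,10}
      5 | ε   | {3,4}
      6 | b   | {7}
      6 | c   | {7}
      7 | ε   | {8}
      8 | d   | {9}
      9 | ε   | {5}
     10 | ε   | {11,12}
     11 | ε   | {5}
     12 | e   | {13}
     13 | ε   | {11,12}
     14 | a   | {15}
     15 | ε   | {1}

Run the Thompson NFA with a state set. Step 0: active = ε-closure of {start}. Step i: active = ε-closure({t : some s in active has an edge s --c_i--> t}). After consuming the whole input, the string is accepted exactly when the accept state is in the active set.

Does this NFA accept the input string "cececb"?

S₀ = ε-closure({0}) = {0,1,2,3,4,5,6,10,11,12,14}
'c' @ 1: {7,8}
'e' @ 2: {}  — state set empty
rest 'cecb' ignored (set empty)
after full input: {}  (accept=1 not in)

Answer: REJECT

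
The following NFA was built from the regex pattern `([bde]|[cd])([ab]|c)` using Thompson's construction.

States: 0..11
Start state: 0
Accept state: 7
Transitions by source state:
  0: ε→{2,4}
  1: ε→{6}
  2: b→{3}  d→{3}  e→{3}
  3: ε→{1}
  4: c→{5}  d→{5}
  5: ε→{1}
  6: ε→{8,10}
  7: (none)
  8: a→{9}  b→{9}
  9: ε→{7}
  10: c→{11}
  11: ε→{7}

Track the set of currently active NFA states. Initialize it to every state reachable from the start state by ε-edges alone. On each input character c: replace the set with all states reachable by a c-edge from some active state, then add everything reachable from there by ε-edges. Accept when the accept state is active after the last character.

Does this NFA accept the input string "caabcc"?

Answer: REJECT

Derivation:
start: ε-closure({0}) = {0,2,4}
'c' @ 1: {1,5,6,8,10}
'a' @ 2: {7,9}  (accept∈set)
'a' @ 3: {}  — no active states
rest 'bcc' ignored (set empty)
after full input: {}  (accept=7 not in)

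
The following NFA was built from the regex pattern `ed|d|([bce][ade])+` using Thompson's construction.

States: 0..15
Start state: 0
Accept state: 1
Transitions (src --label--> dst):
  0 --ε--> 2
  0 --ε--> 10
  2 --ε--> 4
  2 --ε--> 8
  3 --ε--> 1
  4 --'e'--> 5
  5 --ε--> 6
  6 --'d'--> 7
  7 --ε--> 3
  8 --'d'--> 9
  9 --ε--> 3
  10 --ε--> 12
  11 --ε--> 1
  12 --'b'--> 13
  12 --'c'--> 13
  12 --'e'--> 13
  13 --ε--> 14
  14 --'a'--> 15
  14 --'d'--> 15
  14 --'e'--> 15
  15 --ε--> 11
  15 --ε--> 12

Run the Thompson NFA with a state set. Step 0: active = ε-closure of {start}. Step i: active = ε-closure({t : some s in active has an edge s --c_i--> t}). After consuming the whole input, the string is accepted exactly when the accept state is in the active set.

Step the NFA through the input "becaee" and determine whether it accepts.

initial (ε-close {0}): {0,2,4,8,10,12}
'b' @ 1: {13,14}
'e' @ 2: {1,11,12,15}  ✓accept
'c' @ 3: {13,14}
'a' @ 4: {1,11,12,15}  ✓accept
'e' @ 5: {13,14}
'e' @ 6: {1,11,12,15}  ✓accept
end set {1,11,12,15} — state 1 in

Answer: ACCEPT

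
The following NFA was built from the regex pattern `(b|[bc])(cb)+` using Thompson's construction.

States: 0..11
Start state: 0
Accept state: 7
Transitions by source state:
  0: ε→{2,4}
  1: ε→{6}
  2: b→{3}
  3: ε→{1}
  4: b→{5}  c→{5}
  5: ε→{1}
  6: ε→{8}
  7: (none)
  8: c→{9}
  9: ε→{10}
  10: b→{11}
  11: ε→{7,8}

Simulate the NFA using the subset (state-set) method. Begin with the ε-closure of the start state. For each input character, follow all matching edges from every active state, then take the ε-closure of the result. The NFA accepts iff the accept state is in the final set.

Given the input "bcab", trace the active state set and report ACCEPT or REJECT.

initial (ε-close {0}): {0,2,4}
'b' @ 1: {1,3,5,6,8}
'c' @ 2: {9,10}
'a' @ 3: {}  — state set empty
rest 'b' ignored (set empty)
after full input: {}  (accept=7 not in)

Answer: REJECT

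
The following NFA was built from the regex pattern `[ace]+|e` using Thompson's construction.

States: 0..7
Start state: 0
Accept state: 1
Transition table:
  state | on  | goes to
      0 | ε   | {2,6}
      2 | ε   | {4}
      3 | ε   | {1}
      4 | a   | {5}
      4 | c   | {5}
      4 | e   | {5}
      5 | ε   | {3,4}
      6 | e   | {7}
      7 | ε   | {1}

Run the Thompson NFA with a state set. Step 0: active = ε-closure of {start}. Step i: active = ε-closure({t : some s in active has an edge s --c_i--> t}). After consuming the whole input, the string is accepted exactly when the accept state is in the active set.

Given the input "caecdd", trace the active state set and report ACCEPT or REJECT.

S₀ = ε-closure({0}) = {0,2,4,6}
'c' @ 1: {1,3,4,5}  [accepting]
'a' @ 2: {1,3,4,5}  [accepting]
'e' @ 3: {1,3,4,5}  [accepting]
'c' @ 4: {1,3,4,5}  [accepting]
'd' @ 5: {}  — state set empty
rest 'd' ignored (set empty)
end set {} — state 1 not in

Answer: REJECT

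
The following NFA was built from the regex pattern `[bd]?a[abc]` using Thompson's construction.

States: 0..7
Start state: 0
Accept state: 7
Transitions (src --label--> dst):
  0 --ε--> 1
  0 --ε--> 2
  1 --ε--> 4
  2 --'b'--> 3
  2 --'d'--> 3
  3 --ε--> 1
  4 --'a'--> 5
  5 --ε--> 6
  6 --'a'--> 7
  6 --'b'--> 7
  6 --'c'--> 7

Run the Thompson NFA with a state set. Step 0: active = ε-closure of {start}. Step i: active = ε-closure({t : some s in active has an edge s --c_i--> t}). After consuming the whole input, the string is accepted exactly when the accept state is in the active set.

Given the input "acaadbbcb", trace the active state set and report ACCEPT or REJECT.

initial (ε-close {0}): {0,1,2,4}
'a' @ 1: {5,6}
'c' @ 2: {7}  ✓accept
'a' @ 3: {}  — dead — no transitions
rest 'adbbcb' ignored (set empty)
end set {} — state 7 not in

Answer: REJECT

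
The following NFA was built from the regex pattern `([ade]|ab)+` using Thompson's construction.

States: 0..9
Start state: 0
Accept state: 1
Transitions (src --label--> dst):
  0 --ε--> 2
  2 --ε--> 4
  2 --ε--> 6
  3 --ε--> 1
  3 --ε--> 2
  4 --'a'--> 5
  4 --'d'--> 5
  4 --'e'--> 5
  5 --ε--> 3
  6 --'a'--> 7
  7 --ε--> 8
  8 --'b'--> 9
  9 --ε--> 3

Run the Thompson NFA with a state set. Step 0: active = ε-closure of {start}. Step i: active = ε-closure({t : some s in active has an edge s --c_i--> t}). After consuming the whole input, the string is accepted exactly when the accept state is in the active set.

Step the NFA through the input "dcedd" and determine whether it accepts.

initial (ε-close {0}): {0,2,4,6}
'd' @ 1: {1,2,3,4,5,6}  [accepting]
'c' @ 2: {}  — state set empty
rest 'edd' ignored (set empty)
final: {}; accept 1 not in set

Answer: REJECT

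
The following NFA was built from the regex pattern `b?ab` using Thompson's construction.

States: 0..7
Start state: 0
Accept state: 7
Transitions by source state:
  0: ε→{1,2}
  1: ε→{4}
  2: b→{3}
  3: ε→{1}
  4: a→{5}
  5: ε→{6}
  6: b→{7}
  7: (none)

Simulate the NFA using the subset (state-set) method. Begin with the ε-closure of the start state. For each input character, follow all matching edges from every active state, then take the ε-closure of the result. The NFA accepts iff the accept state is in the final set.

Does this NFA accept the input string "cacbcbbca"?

S₀ = ε-closure({0}) = {0,1,2,4}
'c' @ 1: {}  — dead — no transitions
rest 'acbcbbca' ignored (set empty)
end set {} — state 7 not in

Answer: REJECT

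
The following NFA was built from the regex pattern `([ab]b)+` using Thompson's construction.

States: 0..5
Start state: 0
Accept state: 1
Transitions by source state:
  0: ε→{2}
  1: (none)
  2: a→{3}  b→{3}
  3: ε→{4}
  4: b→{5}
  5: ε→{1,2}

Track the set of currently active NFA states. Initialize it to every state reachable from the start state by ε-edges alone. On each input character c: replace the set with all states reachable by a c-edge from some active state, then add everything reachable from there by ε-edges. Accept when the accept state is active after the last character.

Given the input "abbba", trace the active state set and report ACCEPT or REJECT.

initial (ε-close {0}): {0,2}
'a' @ 1: {3,4}
'b' @ 2: {1,2,5}  [accepting]
'b' @ 3: {3,4}
'b' @ 4: {1,2,5}  [accepting]
'a' @ 5: {3,4}
after full input: {3,4}  (accept=1 not in)

Answer: REJECT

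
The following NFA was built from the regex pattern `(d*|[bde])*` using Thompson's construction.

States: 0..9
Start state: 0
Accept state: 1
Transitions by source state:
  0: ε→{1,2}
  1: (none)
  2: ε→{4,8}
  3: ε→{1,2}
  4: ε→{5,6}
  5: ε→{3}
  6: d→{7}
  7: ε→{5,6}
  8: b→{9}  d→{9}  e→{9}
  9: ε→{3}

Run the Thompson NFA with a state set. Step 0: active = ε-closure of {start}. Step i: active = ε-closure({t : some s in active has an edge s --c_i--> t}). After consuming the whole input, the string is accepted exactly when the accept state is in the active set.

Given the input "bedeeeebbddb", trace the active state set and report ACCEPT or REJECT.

Answer: ACCEPT

Derivation:
start: ε-closure({0}) = {0,1,2,3,4,5,6,8}
'b' @ 1: {1,2,3,4,5,6,8,9}  ✓accept
'e' @ 2: {1,2,3,4,5,6,8,9}  ✓accept
'd' @ 3: {1,2,3,4,5,6,7,8,9}  ✓accept
'e' @ 4: {1,2,3,4,5,6,8,9}  ✓accept
'e' @ 5: {1,2,3,4,5,6,8,9}  ✓accept
'e' @ 6: {1,2,3,4,5,6,8,9}  ✓accept
'e' @ 7: {1,2,3,4,5,6,8,9}  ✓accept
'b' @ 8: {1,2,3,4,5,6,8,9}  ✓accept
'b' @ 9: {1,2,3,4,5,6,8,9}  ✓accept
'd' @ 10: {1,2,3,4,5,6,7,8,9}  ✓accept
'd' @ 11: {1,2,3,4,5,6,7,8,9}  ✓accept
'b' @ 12: {1,2,3,4,5,6,8,9}  ✓accept
final: {1,2,3,4,5,6,8,9}; accept 1 in set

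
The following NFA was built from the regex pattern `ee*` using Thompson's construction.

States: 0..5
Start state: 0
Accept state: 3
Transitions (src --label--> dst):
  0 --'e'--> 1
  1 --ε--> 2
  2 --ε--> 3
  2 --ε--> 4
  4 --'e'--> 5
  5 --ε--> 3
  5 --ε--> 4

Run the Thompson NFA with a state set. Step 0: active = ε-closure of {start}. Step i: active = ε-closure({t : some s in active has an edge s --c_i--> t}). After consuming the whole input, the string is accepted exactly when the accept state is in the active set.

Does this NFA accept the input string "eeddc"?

initial (ε-close {0}): {0}
'e' @ 1: {1,2,3,4}  (accept∈set)
'e' @ 2: {3,4,5}  (accept∈set)
'd' @ 3: {}  — state set empty
rest 'dc' ignored (set empty)
end set {} — state 3 not in

Answer: REJECT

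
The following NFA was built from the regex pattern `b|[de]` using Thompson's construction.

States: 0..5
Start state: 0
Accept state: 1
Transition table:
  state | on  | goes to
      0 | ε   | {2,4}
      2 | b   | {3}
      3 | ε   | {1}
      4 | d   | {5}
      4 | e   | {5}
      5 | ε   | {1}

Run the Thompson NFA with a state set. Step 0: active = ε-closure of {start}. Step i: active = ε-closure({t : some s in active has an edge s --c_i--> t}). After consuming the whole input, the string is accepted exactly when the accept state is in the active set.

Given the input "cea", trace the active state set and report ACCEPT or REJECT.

start: ε-closure({0}) = {0,2,4}
'c' @ 1: {}  — no active states
rest 'ea' ignored (set empty)
after full input: {}  (accept=1 not in)

Answer: REJECT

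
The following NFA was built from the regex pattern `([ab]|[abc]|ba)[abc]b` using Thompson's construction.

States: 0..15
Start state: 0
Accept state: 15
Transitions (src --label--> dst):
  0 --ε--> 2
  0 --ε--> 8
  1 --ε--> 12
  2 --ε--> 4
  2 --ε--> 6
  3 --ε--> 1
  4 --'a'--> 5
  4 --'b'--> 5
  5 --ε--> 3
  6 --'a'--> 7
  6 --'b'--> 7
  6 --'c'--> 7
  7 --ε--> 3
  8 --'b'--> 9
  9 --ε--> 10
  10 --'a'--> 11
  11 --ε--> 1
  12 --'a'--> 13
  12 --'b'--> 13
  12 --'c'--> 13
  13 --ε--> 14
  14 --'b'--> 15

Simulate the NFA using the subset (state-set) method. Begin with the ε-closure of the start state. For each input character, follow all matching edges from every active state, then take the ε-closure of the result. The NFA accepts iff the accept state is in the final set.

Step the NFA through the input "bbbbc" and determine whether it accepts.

Answer: REJECT

Steps:
initial (ε-close {0}): {0,2,4,6,8}
'b' @ 1: {1,3,5,7,9,10,12}
'b' @ 2: {13,14}
'b' @ 3: {15}  (accept∈set)
'b' @ 4: {}  — state set empty
rest 'c' ignored (set empty)
end set {} — state 15 not in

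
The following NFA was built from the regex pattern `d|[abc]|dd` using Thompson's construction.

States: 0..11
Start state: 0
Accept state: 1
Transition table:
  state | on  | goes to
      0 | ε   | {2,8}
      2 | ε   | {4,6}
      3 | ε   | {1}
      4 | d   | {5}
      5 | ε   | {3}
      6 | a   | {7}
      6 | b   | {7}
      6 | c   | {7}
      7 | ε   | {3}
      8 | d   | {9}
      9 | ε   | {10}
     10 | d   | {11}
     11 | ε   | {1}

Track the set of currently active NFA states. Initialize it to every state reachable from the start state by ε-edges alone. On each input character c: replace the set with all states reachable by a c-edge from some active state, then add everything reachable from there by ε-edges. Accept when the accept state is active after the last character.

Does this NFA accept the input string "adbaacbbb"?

Answer: REJECT

Steps:
start: ε-closure({0}) = {0,2,4,6,8}
'a' @ 1: {1,3,7}  (accept∈set)
'd' @ 2: {}  — dead — no transitions
rest 'baacbbb' ignored (set empty)
after full input: {}  (accept=1 not in)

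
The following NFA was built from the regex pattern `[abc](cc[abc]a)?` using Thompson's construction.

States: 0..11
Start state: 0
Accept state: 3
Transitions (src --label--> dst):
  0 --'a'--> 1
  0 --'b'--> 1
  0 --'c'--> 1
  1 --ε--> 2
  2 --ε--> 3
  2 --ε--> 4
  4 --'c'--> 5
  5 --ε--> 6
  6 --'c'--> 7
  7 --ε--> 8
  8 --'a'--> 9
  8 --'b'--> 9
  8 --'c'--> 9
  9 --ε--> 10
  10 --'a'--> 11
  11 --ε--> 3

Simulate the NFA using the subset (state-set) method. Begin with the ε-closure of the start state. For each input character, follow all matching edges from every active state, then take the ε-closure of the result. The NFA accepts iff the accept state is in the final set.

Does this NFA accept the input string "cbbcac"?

Answer: REJECT

Trace:
start: ε-closure({0}) = {0}
'c' @ 1: {1,2,3,4}  (accept∈set)
'b' @ 2: {}  — dead — no transitions
rest 'bcac' ignored (set empty)
after full input: {}  (accept=3 not in)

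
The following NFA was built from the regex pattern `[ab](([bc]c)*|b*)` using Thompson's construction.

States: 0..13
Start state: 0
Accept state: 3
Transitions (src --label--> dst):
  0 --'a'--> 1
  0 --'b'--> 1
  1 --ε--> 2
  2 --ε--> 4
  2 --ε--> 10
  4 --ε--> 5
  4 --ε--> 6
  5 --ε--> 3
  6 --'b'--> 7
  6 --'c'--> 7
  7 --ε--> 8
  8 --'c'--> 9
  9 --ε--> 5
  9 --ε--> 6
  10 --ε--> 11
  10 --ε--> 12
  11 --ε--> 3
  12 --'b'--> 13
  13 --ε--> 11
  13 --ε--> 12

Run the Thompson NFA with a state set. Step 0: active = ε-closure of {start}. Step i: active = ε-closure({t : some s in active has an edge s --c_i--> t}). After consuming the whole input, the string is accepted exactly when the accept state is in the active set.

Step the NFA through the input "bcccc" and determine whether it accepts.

initial (ε-close {0}): {0}
'b' @ 1: {1,2,3,4,5,6,10,11,12}  (accept∈set)
'c' @ 2: {7,8}
'c' @ 3: {3,5,6,9}  (accept∈set)
'c' @ 4: {7,8}
'c' @ 5: {3,5,6,9}  (accept∈set)
end set {3,5,6,9} — state 3 in

Answer: ACCEPT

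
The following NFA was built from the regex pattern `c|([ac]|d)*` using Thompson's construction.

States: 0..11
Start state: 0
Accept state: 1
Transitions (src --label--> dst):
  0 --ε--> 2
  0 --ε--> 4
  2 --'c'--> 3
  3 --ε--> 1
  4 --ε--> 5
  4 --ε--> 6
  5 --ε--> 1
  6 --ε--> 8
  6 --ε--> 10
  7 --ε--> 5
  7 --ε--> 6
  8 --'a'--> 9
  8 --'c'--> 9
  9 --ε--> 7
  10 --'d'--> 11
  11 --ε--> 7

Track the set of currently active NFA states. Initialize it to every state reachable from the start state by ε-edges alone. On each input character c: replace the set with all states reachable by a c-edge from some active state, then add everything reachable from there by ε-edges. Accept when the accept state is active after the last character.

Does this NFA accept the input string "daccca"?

Answer: ACCEPT

Steps:
S₀ = ε-closure({0}) = {0,1,2,4,5,6,8,10}
'd' @ 1: {1,5,6,7,8,10,11}  (accept∈set)
'a' @ 2: {1,5,6,7,8,9,10}  (accept∈set)
'c' @ 3: {1,5,6,7,8,9,10}  (accept∈set)
'c' @ 4: {1,5,6,7,8,9,10}  (accept∈set)
'c' @ 5: {1,5,6,7,8,9,10}  (accept∈set)
'a' @ 6: {1,5,6,7,8,9,10}  (accept∈set)
after full input: {1,5,6,7,8,9,10}  (accept=1 in)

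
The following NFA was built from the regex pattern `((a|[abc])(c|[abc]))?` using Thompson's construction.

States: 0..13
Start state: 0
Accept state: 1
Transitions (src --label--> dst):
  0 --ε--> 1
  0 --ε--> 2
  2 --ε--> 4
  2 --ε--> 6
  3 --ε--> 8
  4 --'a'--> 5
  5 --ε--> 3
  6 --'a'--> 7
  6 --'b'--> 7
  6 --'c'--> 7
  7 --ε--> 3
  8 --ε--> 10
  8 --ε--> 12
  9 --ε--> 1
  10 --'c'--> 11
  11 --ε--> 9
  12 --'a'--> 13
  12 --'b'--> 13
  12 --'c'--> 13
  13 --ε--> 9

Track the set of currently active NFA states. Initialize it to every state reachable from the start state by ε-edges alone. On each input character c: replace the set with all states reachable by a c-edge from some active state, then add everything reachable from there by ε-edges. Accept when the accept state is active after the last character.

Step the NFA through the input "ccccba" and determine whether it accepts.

Answer: REJECT

Trace:
start: ε-closure({0}) = {0,1,2,4,6}
'c' @ 1: {3,7,8,10,12}
'c' @ 2: {1,9,11,13}  ✓accept
'c' @ 3: {}  — no active states
rest 'cba' ignored (set empty)
end set {} — state 1 not in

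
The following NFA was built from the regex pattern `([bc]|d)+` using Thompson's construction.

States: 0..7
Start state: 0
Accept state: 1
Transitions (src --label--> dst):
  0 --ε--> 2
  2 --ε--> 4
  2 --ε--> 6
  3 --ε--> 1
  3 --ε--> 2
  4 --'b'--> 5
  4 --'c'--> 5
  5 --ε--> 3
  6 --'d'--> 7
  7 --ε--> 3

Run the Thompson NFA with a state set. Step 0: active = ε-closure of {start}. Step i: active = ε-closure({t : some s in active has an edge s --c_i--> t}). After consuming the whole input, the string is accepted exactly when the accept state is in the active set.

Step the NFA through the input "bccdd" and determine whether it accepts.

Answer: ACCEPT

Steps:
S₀ = ε-closure({0}) = {0,2,4,6}
'b' @ 1: {1,2,3,4,5,6}  (accept∈set)
'c' @ 2: {1,2,3,4,5,6}  (accept∈set)
'c' @ 3: {1,2,3,4,5,6}  (accept∈set)
'd' @ 4: {1,2,3,4,6,7}  (accept∈set)
'd' @ 5: {1,2,3,4,6,7}  (accept∈set)
after full input: {1,2,3,4,6,7}  (accept=1 in)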